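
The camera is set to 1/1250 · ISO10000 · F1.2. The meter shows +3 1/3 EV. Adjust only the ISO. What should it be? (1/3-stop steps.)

ISO 1000

Overexposed by 3 1/3 stops → need 3 1/3 stops darker.
ISO: 10000 → 8000 → 6400 → 5000 → 4000 → 3200 → 2500 → 2000 → 1600 → 1250 → 1000.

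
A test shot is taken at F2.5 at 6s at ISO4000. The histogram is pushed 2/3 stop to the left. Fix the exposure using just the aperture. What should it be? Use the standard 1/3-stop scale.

f/2

Underexposed by 2/3 stop → need 2/3 stop brighter.
Aperture: f/2.5 → f/2.2 → f/2.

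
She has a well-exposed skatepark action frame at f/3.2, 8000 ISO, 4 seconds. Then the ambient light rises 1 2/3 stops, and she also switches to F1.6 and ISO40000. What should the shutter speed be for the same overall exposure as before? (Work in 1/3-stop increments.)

1/15s

Scene light: 1 2/3 stops brighter.
Aperture: f/3.2 → f/2.8 → f/2.5 → f/2.2 → f/2 → f/1.8 → f/1.6 — 2 stops wider (brighter).
ISO: 8000 → 10000 → 12800 → 16000 → 20000 → 25600 → 32000 → 40000 — 2 1/3 stops raised (brighter).
Net so far: 6 stops brighter. Shutter speed: 4 → 3.2 → 2.5 → 2 → 1.6 → 1.3 → 1 → 0.8 → 0.6 → 0.5 → 0.4 → 0.3 → 1/4 → 1/5 → 1/6 → 1/8 → 1/10 → 1/13 → 1/15.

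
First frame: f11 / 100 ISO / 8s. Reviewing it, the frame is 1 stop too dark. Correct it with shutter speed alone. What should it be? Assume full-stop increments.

Underexposed by 1 stop → need 1 stop brighter.
Shutter speed: 8 → 15.

15 s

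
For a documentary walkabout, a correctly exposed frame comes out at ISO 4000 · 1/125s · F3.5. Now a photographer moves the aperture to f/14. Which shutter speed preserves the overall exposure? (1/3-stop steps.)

1/8s

Aperture: f/3.5 → f/4 → f/4.5 → f/5 → f/5.6 → f/6.3 → f/7.1 → f/8 → f/9 → f/10 → f/11 → f/13 → f/14 — 4 stops smaller aperture (darker).
Need 4 stops brighter from the shutter speed: 1/125 → 1/100 → 1/80 → 1/60 → 1/50 → 1/40 → 1/30 → 1/25 → 1/20 → 1/15 → 1/13 → 1/10 → 1/8.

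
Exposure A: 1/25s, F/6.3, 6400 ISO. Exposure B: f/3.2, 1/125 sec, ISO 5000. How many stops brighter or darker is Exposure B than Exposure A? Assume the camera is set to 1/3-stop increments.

2/3 stop darker

Aperture: f/6.3 → f/5.6 → f/5 → f/4.5 → f/4 → f/3.5 → f/3.2 — 2 stops opened up (brighter).
Shutter speed: 1/25 → 1/30 → 1/40 → 1/50 → 1/60 → 1/80 → 1/100 → 1/125 — 2 1/3 stops shorter (darker).
ISO: 6400 → 5000 — 1/3 stop lower (darker).
Net: +2 −2 1/3 −1/3 = −2/3 stops.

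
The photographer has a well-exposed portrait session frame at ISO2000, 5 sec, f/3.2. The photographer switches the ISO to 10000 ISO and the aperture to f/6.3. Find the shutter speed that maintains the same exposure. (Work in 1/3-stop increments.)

4 s

ISO: 2000 → 2500 → 3200 → 4000 → 5000 → 6400 → 8000 → 10000 — 2 1/3 stops raised (brighter).
Aperture: f/3.2 → f/3.5 → f/4 → f/4.5 → f/5 → f/5.6 → f/6.3 — 2 stops stopped down (darker).
Net change so far: 1/3 stop brighter. Offset with the shutter speed: 5 → 4.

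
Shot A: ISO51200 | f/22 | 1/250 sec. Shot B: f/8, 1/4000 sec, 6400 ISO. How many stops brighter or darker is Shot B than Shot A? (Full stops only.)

4 stops darker

Aperture: f/22 → f/16 → f/11 → f/8 — 3 stops opened up (brighter).
Shutter speed: 1/250 → 1/500 → 1/1000 → 1/2000 → 1/4000 — 4 stops shorter (darker).
ISO: 51200 → 25600 → 12800 → 6400 — 3 stops dropped (darker).
Net: +3 −4 −3 = −4 stops.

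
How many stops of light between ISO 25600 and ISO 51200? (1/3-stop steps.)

1 stop

25600 → 32000 → 40000 → 51200 — count the steps: 3 third-stops = 1 stop.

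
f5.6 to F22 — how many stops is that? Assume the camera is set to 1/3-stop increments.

4 stops

f/5.6 → f/6.3 → f/7.1 → f/8 → f/9 → f/10 → f/11 → f/13 → f/14 → f/16 → f/18 → f/20 → f/22 — count the steps: 12 third-stops = 4 stops.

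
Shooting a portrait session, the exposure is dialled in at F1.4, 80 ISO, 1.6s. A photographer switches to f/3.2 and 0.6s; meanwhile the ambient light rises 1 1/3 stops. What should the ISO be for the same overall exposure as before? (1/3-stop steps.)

Scene light: 1 1/3 stops brighter.
Aperture: f/1.4 → f/1.6 → f/1.8 → f/2 → f/2.2 → f/2.5 → f/2.8 → f/3.2 — 2 1/3 stops narrower (darker).
Shutter speed: 1.6 → 1.3 → 1 → 0.8 → 0.6 — 1 1/3 stops shorter (darker).
Net so far: 2 1/3 stops darker. ISO: 80 → 100 → 125 → 160 → 200 → 250 → 320 → 400.

ISO 400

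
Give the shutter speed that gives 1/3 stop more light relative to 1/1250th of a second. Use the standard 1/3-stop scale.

Shutter speed: 1/1250 → 1/1000 — 1/3 stop longer (brighter).

1/1000s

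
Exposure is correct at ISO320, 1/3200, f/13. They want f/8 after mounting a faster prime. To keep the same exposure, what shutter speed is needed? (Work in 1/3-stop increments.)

Aperture: f/13 → f/11 → f/10 → f/9 → f/8 — 1 1/3 stops wider (brighter).
Need 1 1/3 stops darker from the shutter speed: 1/3200 → 1/4000 → 1/5000 → 1/6400 → 1/8000.

1/8000s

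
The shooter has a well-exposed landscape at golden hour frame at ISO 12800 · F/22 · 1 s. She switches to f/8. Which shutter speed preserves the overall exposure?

1/8s

Aperture: f/22 → f/16 → f/11 → f/8 — 3 stops opened up (brighter).
Need 3 stops darker from the shutter speed: 1 → 1/2 → 1/4 → 1/8.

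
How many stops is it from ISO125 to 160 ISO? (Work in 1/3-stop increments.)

125 → 160 — count the steps: 1 third-stops = 1/3 stop.

1/3 stop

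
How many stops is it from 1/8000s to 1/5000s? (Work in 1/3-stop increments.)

2/3 stop

1/8000 → 1/6400 → 1/5000 — count the steps: 2 third-stops = 2/3 stop.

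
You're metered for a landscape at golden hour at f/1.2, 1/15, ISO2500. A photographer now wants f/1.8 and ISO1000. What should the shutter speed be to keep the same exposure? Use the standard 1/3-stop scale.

Aperture: f/1.2 → f/1.4 → f/1.6 → f/1.8 — 1 stop smaller aperture (darker).
ISO: 2500 → 2000 → 1600 → 1250 → 1000 — 1 1/3 stops dropped (darker).
Net change so far: 2 1/3 stops darker. Offset with the shutter speed: 1/15 → 1/13 → 1/10 → 1/8 → 1/6 → 1/5 → 1/4 → 0.3.

0.3 s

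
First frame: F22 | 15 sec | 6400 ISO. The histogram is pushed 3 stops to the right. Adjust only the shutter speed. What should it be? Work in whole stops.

2 s

Overexposed by 3 stops → need 3 stops darker.
Shutter speed: 15 → 8 → 4 → 2.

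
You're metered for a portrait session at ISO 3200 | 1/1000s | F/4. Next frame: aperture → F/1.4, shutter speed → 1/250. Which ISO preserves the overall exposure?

Aperture: f/4 → f/2.8 → f/2 → f/1.4 — 3 stops larger aperture (brighter).
Shutter speed: 1/1000 → 1/500 → 1/250 — 2 stops longer (brighter).
Net change so far: 5 stops brighter. Offset with the ISO: 3200 → 1600 → 800 → 400 → 200 → 100.

ISO 100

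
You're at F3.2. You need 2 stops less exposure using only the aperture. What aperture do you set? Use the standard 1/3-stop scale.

f/6.3

Aperture: f/3.2 → f/3.5 → f/4 → f/4.5 → f/5 → f/5.6 → f/6.3 — 2 stops smaller aperture (darker).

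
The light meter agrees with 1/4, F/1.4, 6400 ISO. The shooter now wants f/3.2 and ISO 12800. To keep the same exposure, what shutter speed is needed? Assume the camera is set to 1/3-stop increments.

Aperture: f/1.4 → f/1.6 → f/1.8 → f/2 → f/2.2 → f/2.5 → f/2.8 → f/3.2 — 2 1/3 stops narrower (darker).
ISO: 6400 → 8000 → 10000 → 12800 — 1 stop raised (brighter).
Net change so far: 1 1/3 stops darker. Offset with the shutter speed: 1/4 → 0.3 → 0.4 → 0.5 → 0.6.

0.6 s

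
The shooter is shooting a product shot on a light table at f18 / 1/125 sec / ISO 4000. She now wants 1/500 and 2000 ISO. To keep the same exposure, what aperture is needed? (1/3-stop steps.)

f/6.3

Shutter speed: 1/125 → 1/160 → 1/200 → 1/250 → 1/320 → 1/400 → 1/500 — 2 stops shorter (darker).
ISO: 4000 → 3200 → 2500 → 2000 — 1 stop lower (darker).
Net change so far: 3 stops darker. Offset with the aperture: f/18 → f/16 → f/14 → f/13 → f/11 → f/10 → f/9 → f/8 → f/7.1 → f/6.3.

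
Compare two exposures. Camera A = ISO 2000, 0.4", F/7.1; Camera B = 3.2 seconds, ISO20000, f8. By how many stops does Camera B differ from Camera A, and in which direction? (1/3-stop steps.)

6 stops brighter

Aperture: f/7.1 → f/8 — 1/3 stop smaller aperture (darker).
Shutter speed: 0.4 → 0.5 → 0.6 → 0.8 → 1 → 1.3 → 1.6 → 2 → 2.5 → 3.2 — 3 stops longer (brighter).
ISO: 2000 → 2500 → 3200 → 4000 → 5000 → 6400 → 8000 → 10000 → 12800 → 16000 → 20000 — 3 1/3 stops raised (brighter).
Net: −1/3 +3 +3 1/3 = +6 stops.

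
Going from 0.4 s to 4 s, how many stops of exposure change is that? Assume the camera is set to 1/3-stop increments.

0.4 → 0.5 → 0.6 → 0.8 → 1 → 1.3 → 1.6 → 2 → 2.5 → 3.2 → 4 — count the steps: 10 third-stops = 3 1/3 stops.

3 1/3 stops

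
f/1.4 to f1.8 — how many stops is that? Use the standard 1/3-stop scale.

f/1.4 → f/1.6 → f/1.8 — count the steps: 2 third-stops = 2/3 stop.

2/3 stop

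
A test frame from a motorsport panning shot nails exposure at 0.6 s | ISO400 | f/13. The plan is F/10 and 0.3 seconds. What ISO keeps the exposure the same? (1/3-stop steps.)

ISO 500

Aperture: f/13 → f/11 → f/10 — 2/3 stop wider (brighter).
Shutter speed: 0.6 → 0.5 → 0.4 → 0.3 — 1 stop shorter (darker).
Net change so far: 1/3 stop darker. Offset with the ISO: 400 → 500.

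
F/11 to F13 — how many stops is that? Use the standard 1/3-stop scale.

1/3 stop

f/11 → f/13 — count the steps: 1 third-stops = 1/3 stop.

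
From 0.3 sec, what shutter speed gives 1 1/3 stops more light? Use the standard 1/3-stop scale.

0.8 s

Shutter speed: 0.3 → 0.4 → 0.5 → 0.6 → 0.8 — 1 1/3 stops slower (brighter).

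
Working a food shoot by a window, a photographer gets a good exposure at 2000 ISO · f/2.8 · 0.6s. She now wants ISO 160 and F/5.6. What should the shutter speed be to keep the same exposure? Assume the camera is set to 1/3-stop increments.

ISO: 2000 → 1600 → 1250 → 1000 → 800 → 640 → 500 → 400 → 320 → 250 → 200 → 160 — 3 2/3 stops lower (darker).
Aperture: f/2.8 → f/3.2 → f/3.5 → f/4 → f/4.5 → f/5 → f/5.6 — 2 stops narrower (darker).
Net change so far: 5 2/3 stops darker. Offset with the shutter speed: 0.6 → 0.8 → 1 → 1.3 → 1.6 → 2 → 2.5 → 3.2 → 4 → 5 → 6 → 8 → 10 → 13 → 15 → 20 → 25 → 30.

30 s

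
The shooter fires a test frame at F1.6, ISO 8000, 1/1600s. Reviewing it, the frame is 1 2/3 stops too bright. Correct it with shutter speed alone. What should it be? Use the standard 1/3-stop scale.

1/5000s

Overexposed by 1 2/3 stops → need 1 2/3 stops darker.
Shutter speed: 1/1600 → 1/2000 → 1/2500 → 1/3200 → 1/4000 → 1/5000.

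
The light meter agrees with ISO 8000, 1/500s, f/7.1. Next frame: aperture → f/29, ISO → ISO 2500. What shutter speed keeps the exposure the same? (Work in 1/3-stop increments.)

Aperture: f/7.1 → f/8 → f/9 → f/10 → f/11 → f/13 → f/14 → f/16 → f/18 → f/20 → f/22 → f/25 → f/29 — 4 stops smaller aperture (darker).
ISO: 8000 → 6400 → 5000 → 4000 → 3200 → 2500 — 1 2/3 stops dropped (darker).
Net change so far: 5 2/3 stops darker. Offset with the shutter speed: 1/500 → 1/400 → 1/320 → 1/250 → 1/200 → 1/160 → 1/125 → 1/100 → 1/80 → 1/60 → 1/50 → 1/40 → 1/30 → 1/25 → 1/20 → 1/15 → 1/13 → 1/10.

1/10s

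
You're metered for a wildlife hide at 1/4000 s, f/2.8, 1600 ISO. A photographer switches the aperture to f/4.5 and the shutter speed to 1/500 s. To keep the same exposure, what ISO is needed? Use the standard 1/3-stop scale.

ISO 500

Aperture: f/2.8 → f/3.2 → f/3.5 → f/4 → f/4.5 — 1 1/3 stops smaller aperture (darker).
Shutter speed: 1/4000 → 1/3200 → 1/2500 → 1/2000 → 1/1600 → 1/1250 → 1/1000 → 1/800 → 1/640 → 1/500 — 3 stops longer (brighter).
Net change so far: 1 2/3 stops brighter. Offset with the ISO: 1600 → 1250 → 1000 → 800 → 640 → 500.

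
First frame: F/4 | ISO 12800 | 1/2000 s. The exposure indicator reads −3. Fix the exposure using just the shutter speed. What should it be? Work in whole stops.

Underexposed by 3 stops → need 3 stops brighter.
Shutter speed: 1/2000 → 1/1000 → 1/500 → 1/250.

1/250s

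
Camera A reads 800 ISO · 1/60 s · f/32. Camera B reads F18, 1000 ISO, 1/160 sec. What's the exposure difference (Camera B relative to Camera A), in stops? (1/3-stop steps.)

2/3 stop brighter

Aperture: f/32 → f/29 → f/25 → f/22 → f/20 → f/18 — 1 2/3 stops opened up (brighter).
Shutter speed: 1/60 → 1/80 → 1/100 → 1/125 → 1/160 — 1 1/3 stops shorter (darker).
ISO: 800 → 1000 — 1/3 stop higher (brighter).
Net: +1 2/3 −1 1/3 +1/3 = +2/3 stops.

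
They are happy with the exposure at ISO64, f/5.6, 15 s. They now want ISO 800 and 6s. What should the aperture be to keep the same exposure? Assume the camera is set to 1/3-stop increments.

ISO: 64 → 80 → 100 → 125 → 160 → 200 → 250 → 320 → 400 → 500 → 640 → 800 — 3 2/3 stops higher (brighter).
Shutter speed: 15 → 13 → 10 → 8 → 6 — 1 1/3 stops faster (darker).
Net change so far: 2 1/3 stops brighter. Offset with the aperture: f/5.6 → f/6.3 → f/7.1 → f/8 → f/9 → f/10 → f/11 → f/13.

f/13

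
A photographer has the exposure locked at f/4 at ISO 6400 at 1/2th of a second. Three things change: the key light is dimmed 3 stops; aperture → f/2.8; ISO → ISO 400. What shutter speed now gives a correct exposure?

Scene light: 3 stops darker.
Aperture: f/4 → f/2.8 — 1 stop opened up (brighter).
ISO: 6400 → 3200 → 1600 → 800 → 400 — 4 stops lower (darker).
Net so far: 6 stops darker. Shutter speed: 1/2 → 1 → 2 → 4 → 8 → 15 → 30.

30 s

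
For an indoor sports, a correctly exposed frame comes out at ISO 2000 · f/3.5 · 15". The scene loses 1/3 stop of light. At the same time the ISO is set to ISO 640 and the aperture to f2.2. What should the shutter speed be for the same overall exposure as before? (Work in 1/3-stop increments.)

Scene light: 1/3 stop darker.
ISO: 2000 → 1600 → 1250 → 1000 → 800 → 640 — 1 2/3 stops dropped (darker).
Aperture: f/3.5 → f/3.2 → f/2.8 → f/2.5 → f/2.2 — 1 1/3 stops wider (brighter).
Net so far: 2/3 stop darker. Shutter speed: 15 → 20 → 25.

25 s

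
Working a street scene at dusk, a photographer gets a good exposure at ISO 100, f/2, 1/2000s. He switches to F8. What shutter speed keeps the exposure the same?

1/125s

Aperture: f/2 → f/2.8 → f/4 → f/5.6 → f/8 — 4 stops stopped down (darker).
Need 4 stops brighter from the shutter speed: 1/2000 → 1/1000 → 1/500 → 1/250 → 1/125.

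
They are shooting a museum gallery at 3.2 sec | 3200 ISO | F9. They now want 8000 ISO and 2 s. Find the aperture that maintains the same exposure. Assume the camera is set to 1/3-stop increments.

ISO: 3200 → 4000 → 5000 → 6400 → 8000 — 1 1/3 stops raised (brighter).
Shutter speed: 3.2 → 2.5 → 2 — 2/3 stop shorter (darker).
Net change so far: 2/3 stop brighter. Offset with the aperture: f/9 → f/10 → f/11.

f/11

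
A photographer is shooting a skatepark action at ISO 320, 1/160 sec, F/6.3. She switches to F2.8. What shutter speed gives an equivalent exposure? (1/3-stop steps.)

Aperture: f/6.3 → f/5.6 → f/5 → f/4.5 → f/4 → f/3.5 → f/3.2 → f/2.8 — 2 1/3 stops larger aperture (brighter).
Need 2 1/3 stops darker from the shutter speed: 1/160 → 1/200 → 1/250 → 1/320 → 1/400 → 1/500 → 1/640 → 1/800.

1/800s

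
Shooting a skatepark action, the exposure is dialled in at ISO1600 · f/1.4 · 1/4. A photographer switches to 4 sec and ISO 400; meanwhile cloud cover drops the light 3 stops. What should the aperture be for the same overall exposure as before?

Scene light: 3 stops darker.
Shutter speed: 1/4 → 1/2 → 1 → 2 → 4 — 4 stops slower (brighter).
ISO: 1600 → 800 → 400 — 2 stops dropped (darker).
Net so far: 1 stop darker. Aperture: f/1.4 → f/1.0.

f/1.0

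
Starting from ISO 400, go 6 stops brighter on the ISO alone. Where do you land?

ISO: 400 → 800 → 1600 → 3200 → 6400 → 12800 → 25600 — 6 stops higher (brighter).

ISO 25600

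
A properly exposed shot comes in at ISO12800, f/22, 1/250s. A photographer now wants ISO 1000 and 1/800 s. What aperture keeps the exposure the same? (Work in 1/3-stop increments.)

f/3.5

ISO: 12800 → 10000 → 8000 → 6400 → 5000 → 4000 → 3200 → 2500 → 2000 → 1600 → 1250 → 1000 — 3 2/3 stops lower (darker).
Shutter speed: 1/250 → 1/320 → 1/400 → 1/500 → 1/640 → 1/800 — 1 2/3 stops faster (darker).
Net change so far: 5 1/3 stops darker. Offset with the aperture: f/22 → f/20 → f/18 → f/16 → f/14 → f/13 → f/11 → f/10 → f/9 → f/8 → f/7.1 → f/6.3 → f/5.6 → f/5 → f/4.5 → f/4 → f/3.5.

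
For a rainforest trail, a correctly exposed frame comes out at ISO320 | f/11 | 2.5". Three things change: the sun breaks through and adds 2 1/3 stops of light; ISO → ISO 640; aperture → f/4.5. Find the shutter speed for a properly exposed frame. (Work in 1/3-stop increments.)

1/25s

Scene light: 2 1/3 stops brighter.
ISO: 320 → 400 → 500 → 640 — 1 stop higher (brighter).
Aperture: f/11 → f/10 → f/9 → f/8 → f/7.1 → f/6.3 → f/5.6 → f/5 → f/4.5 — 2 2/3 stops wider (brighter).
Net so far: 6 stops brighter. Shutter speed: 2.5 → 2 → 1.6 → 1.3 → 1 → 0.8 → 0.6 → 0.5 → 0.4 → 0.3 → 1/4 → 1/5 → 1/6 → 1/8 → 1/10 → 1/13 → 1/15 → 1/20 → 1/25.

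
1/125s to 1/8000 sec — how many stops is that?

1/125 → 1/250 → 1/500 → 1/1000 → 1/2000 → 1/4000 → 1/8000 — count the steps: 6 stops.

6 stops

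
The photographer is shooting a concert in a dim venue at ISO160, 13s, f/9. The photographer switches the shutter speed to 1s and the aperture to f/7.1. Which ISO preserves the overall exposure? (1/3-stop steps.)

Shutter speed: 13 → 10 → 8 → 6 → 5 → 4 → 3.2 → 2.5 → 2 → 1.6 → 1.3 → 1 — 3 2/3 stops faster (darker).
Aperture: f/9 → f/8 → f/7.1 — 2/3 stop wider (brighter).
Net change so far: 3 stops darker. Offset with the ISO: 160 → 200 → 250 → 320 → 400 → 500 → 640 → 800 → 1000 → 1250.

ISO 1250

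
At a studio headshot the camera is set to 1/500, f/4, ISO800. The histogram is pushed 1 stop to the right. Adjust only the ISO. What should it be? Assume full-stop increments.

Overexposed by 1 stop → need 1 stop darker.
ISO: 800 → 400.

ISO 400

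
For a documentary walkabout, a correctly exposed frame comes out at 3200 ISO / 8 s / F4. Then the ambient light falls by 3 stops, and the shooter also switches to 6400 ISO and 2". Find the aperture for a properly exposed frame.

f/1.0

Scene light: 3 stops darker.
ISO: 3200 → 6400 — 1 stop higher (brighter).
Shutter speed: 8 → 4 → 2 — 2 stops faster (darker).
Net so far: 4 stops darker. Aperture: f/4 → f/2.8 → f/2 → f/1.4 → f/1.0.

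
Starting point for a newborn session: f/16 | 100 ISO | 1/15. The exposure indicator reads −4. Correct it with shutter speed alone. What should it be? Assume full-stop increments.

Underexposed by 4 stops → need 4 stops brighter.
Shutter speed: 1/15 → 1/8 → 1/4 → 1/2 → 1.

1 s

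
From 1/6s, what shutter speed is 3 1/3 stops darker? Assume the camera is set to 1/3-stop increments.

1/60s

Shutter speed: 1/6 → 1/8 → 1/10 → 1/13 → 1/15 → 1/20 → 1/25 → 1/30 → 1/40 → 1/50 → 1/60 — 3 1/3 stops shorter (darker).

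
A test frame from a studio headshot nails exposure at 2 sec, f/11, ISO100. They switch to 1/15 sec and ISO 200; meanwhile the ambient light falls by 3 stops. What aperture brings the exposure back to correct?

f/1.0

Scene light: 3 stops darker.
Shutter speed: 2 → 1 → 1/2 → 1/4 → 1/8 → 1/15 — 5 stops faster (darker).
ISO: 100 → 200 — 1 stop higher (brighter).
Net so far: 7 stops darker. Aperture: f/11 → f/8 → f/5.6 → f/4 → f/2.8 → f/2 → f/1.4 → f/1.0.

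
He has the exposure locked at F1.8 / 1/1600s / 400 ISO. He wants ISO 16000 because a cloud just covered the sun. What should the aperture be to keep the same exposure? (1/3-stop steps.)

ISO: 400 → 500 → 640 → 800 → 1000 → 1250 → 1600 → 2000 → 2500 → 3200 → 4000 → 5000 → 6400 → 8000 → 10000 → 12800 → 16000 — 5 1/3 stops higher (brighter).
Need 5 1/3 stops darker from the aperture: f/1.8 → f/2 → f/2.2 → f/2.5 → f/2.8 → f/3.2 → f/3.5 → f/4 → f/4.5 → f/5 → f/5.6 → f/6.3 → f/7.1 → f/8 → f/9 → f/10 → f/11.

f/11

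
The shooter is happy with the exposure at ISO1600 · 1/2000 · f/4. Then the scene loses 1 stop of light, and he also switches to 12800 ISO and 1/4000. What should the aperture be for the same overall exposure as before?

Scene light: 1 stop darker.
ISO: 1600 → 3200 → 6400 → 12800 — 3 stops raised (brighter).
Shutter speed: 1/2000 → 1/4000 — 1 stop shorter (darker).
Net so far: 1 stop brighter. Aperture: f/4 → f/5.6.

f/5.6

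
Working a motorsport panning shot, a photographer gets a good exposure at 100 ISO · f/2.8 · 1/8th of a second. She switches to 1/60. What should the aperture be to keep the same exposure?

f/1.0

Shutter speed: 1/8 → 1/15 → 1/30 → 1/60 — 3 stops faster (darker).
Need 3 stops brighter from the aperture: f/2.8 → f/2 → f/1.4 → f/1.0.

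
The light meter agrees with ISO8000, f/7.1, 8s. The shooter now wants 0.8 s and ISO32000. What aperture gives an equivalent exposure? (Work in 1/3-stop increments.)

f/4.5

Shutter speed: 8 → 6 → 5 → 4 → 3.2 → 2.5 → 2 → 1.6 → 1.3 → 1 → 0.8 — 3 1/3 stops shorter (darker).
ISO: 8000 → 10000 → 12800 → 16000 → 20000 → 25600 → 32000 — 2 stops raised (brighter).
Net change so far: 1 1/3 stops darker. Offset with the aperture: f/7.1 → f/6.3 → f/5.6 → f/5 → f/4.5.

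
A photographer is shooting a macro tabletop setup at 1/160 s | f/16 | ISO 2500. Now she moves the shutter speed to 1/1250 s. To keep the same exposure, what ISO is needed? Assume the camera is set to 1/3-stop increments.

Shutter speed: 1/160 → 1/200 → 1/250 → 1/320 → 1/400 → 1/500 → 1/640 → 1/800 → 1/1000 → 1/1250 — 3 stops shorter (darker).
Need 3 stops brighter from the ISO: 2500 → 3200 → 4000 → 5000 → 6400 → 8000 → 10000 → 12800 → 16000 → 20000.

ISO 20000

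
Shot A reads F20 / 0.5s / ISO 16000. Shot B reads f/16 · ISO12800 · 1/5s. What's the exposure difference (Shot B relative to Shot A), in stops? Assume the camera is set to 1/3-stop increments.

1 stop darker

Aperture: f/20 → f/18 → f/16 — 2/3 stop opened up (brighter).
Shutter speed: 0.5 → 0.4 → 0.3 → 1/4 → 1/5 — 1 1/3 stops faster (darker).
ISO: 16000 → 12800 — 1/3 stop lower (darker).
Net: +2/3 −1 1/3 −1/3 = −1 stop.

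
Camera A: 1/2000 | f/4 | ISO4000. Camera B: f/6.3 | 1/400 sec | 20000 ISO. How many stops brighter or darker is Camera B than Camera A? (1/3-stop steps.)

Aperture: f/4 → f/4.5 → f/5 → f/5.6 → f/6.3 — 1 1/3 stops smaller aperture (darker).
Shutter speed: 1/2000 → 1/1600 → 1/1250 → 1/1000 → 1/800 → 1/640 → 1/500 → 1/400 — 2 1/3 stops slower (brighter).
ISO: 4000 → 5000 → 6400 → 8000 → 10000 → 12800 → 16000 → 20000 — 2 1/3 stops higher (brighter).
Net: −1 1/3 +2 1/3 +2 1/3 = +3 1/3 stops.

3 1/3 stops brighter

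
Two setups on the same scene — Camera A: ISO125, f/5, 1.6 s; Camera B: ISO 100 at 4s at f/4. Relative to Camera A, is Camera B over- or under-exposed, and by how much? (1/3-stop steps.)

1 2/3 stops brighter

Aperture: f/5 → f/4.5 → f/4 — 2/3 stop wider (brighter).
Shutter speed: 1.6 → 2 → 2.5 → 3.2 → 4 — 1 1/3 stops longer (brighter).
ISO: 125 → 100 — 1/3 stop lower (darker).
Net: +2/3 +1 1/3 −1/3 = +1 2/3 stops.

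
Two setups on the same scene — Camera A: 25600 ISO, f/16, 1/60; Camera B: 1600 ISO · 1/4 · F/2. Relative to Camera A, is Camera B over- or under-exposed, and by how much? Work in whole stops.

Aperture: f/16 → f/11 → f/8 → f/5.6 → f/4 → f/2.8 → f/2 — 6 stops opened up (brighter).
Shutter speed: 1/60 → 1/30 → 1/15 → 1/8 → 1/4 — 4 stops longer (brighter).
ISO: 25600 → 12800 → 6400 → 3200 → 1600 — 4 stops lower (darker).
Net: +6 +4 −4 = +6 stops.

6 stops brighter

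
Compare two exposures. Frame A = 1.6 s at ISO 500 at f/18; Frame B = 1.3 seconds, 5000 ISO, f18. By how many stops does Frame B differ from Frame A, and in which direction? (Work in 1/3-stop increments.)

Aperture: unchanged.
Shutter speed: 1.6 → 1.3 — 1/3 stop faster (darker).
ISO: 500 → 640 → 800 → 1000 → 1250 → 1600 → 2000 → 2500 → 3200 → 4000 → 5000 — 3 1/3 stops raised (brighter).
Net: −1/3 +3 1/3 = +3 stops.

3 stops brighter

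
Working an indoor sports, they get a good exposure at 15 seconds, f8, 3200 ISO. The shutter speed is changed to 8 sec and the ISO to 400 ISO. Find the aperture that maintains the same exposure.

f/2

Shutter speed: 15 → 8 — 1 stop shorter (darker).
ISO: 3200 → 1600 → 800 → 400 — 3 stops dropped (darker).
Net change so far: 4 stops darker. Offset with the aperture: f/8 → f/5.6 → f/4 → f/2.8 → f/2.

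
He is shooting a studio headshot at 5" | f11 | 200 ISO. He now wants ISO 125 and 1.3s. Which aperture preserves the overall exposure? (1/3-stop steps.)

ISO: 200 → 160 → 125 — 2/3 stop lower (darker).
Shutter speed: 5 → 4 → 3.2 → 2.5 → 2 → 1.6 → 1.3 — 2 stops shorter (darker).
Net change so far: 2 2/3 stops darker. Offset with the aperture: f/11 → f/10 → f/9 → f/8 → f/7.1 → f/6.3 → f/5.6 → f/5 → f/4.5.

f/4.5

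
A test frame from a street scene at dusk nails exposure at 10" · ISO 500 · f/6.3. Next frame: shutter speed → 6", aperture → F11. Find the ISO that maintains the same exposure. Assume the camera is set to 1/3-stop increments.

Shutter speed: 10 → 8 → 6 — 2/3 stop faster (darker).
Aperture: f/6.3 → f/7.1 → f/8 → f/9 → f/10 → f/11 — 1 2/3 stops narrower (darker).
Net change so far: 2 1/3 stops darker. Offset with the ISO: 500 → 640 → 800 → 1000 → 1250 → 1600 → 2000 → 2500.

ISO 2500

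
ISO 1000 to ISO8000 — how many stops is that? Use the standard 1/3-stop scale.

1000 → 1250 → 1600 → 2000 → 2500 → 3200 → 4000 → 5000 → 6400 → 8000 — count the steps: 9 third-stops = 3 stops.

3 stops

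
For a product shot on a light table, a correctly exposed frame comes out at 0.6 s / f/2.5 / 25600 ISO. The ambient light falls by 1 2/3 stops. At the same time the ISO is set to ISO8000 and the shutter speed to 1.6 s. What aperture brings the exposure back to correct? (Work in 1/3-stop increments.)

f/1.2

Scene light: 1 2/3 stops darker.
ISO: 25600 → 20000 → 16000 → 12800 → 10000 → 8000 — 1 2/3 stops dropped (darker).
Shutter speed: 0.6 → 0.8 → 1 → 1.3 → 1.6 — 1 1/3 stops longer (brighter).
Net so far: 2 stops darker. Aperture: f/2.5 → f/2.2 → f/2 → f/1.8 → f/1.6 → f/1.4 → f/1.2.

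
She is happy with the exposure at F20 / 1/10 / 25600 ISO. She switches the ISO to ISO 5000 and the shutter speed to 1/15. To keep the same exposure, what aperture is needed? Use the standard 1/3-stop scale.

ISO: 25600 → 20000 → 16000 → 12800 → 10000 → 8000 → 6400 → 5000 — 2 1/3 stops lower (darker).
Shutter speed: 1/10 → 1/13 → 1/15 — 2/3 stop shorter (darker).
Net change so far: 3 stops darker. Offset with the aperture: f/20 → f/18 → f/16 → f/14 → f/13 → f/11 → f/10 → f/9 → f/8 → f/7.1.

f/7.1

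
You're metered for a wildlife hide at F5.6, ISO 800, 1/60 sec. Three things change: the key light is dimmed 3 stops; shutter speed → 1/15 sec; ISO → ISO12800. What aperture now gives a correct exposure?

Scene light: 3 stops darker.
Shutter speed: 1/60 → 1/30 → 1/15 — 2 stops slower (brighter).
ISO: 800 → 1600 → 3200 → 6400 → 12800 — 4 stops raised (brighter).
Net so far: 3 stops brighter. Aperture: f/5.6 → f/8 → f/11 → f/16.

f/16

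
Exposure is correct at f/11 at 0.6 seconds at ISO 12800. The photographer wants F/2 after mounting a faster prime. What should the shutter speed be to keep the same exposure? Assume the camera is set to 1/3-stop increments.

1/50s

Aperture: f/11 → f/10 → f/9 → f/8 → f/7.1 → f/6.3 → f/5.6 → f/5 → f/4.5 → f/4 → f/3.5 → f/3.2 → f/2.8 → f/2.5 → f/2.2 → f/2 — 5 stops larger aperture (brighter).
Need 5 stops darker from the shutter speed: 0.6 → 0.5 → 0.4 → 0.3 → 1/4 → 1/5 → 1/6 → 1/8 → 1/10 → 1/13 → 1/15 → 1/20 → 1/25 → 1/30 → 1/40 → 1/50.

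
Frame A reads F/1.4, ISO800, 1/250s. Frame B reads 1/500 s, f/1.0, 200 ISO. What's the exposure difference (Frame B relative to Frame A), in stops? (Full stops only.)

2 stops darker

Aperture: f/1.4 → f/1.0 — 1 stop opened up (brighter).
Shutter speed: 1/250 → 1/500 — 1 stop faster (darker).
ISO: 800 → 400 → 200 — 2 stops lower (darker).
Net: +1 −1 −2 = −2 stops.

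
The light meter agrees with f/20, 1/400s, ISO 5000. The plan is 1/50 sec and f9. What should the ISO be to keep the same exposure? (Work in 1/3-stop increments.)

Shutter speed: 1/400 → 1/320 → 1/250 → 1/200 → 1/160 → 1/125 → 1/100 → 1/80 → 1/60 → 1/50 — 3 stops slower (brighter).
Aperture: f/20 → f/18 → f/16 → f/14 → f/13 → f/11 → f/10 → f/9 — 2 1/3 stops wider (brighter).
Net change so far: 5 1/3 stops brighter. Offset with the ISO: 5000 → 4000 → 3200 → 2500 → 2000 → 1600 → 1250 → 1000 → 800 → 640 → 500 → 400 → 320 → 250 → 200 → 160 → 125.

ISO 125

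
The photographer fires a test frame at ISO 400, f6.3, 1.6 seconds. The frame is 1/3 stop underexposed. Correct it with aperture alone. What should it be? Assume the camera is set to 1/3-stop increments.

Underexposed by 1/3 stop → need 1/3 stop brighter.
Aperture: f/6.3 → f/5.6.

f/5.6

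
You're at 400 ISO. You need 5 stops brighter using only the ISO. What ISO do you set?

ISO: 400 → 800 → 1600 → 3200 → 6400 → 12800 — 5 stops higher (brighter).

ISO 12800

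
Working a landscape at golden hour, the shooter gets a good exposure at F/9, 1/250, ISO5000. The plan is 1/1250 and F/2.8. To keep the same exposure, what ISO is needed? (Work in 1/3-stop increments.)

Shutter speed: 1/250 → 1/320 → 1/400 → 1/500 → 1/640 → 1/800 → 1/1000 → 1/1250 — 2 1/3 stops shorter (darker).
Aperture: f/9 → f/8 → f/7.1 → f/6.3 → f/5.6 → f/5 → f/4.5 → f/4 → f/3.5 → f/3.2 → f/2.8 — 3 1/3 stops larger aperture (brighter).
Net change so far: 1 stop brighter. Offset with the ISO: 5000 → 4000 → 3200 → 2500.

ISO 2500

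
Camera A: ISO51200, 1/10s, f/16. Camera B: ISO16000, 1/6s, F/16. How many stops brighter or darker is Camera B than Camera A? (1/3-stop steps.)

Aperture: unchanged.
Shutter speed: 1/10 → 1/8 → 1/6 — 2/3 stop longer (brighter).
ISO: 51200 → 40000 → 32000 → 25600 → 20000 → 16000 — 1 2/3 stops dropped (darker).
Net: +2/3 −1 2/3 = −1 stop.

1 stop darker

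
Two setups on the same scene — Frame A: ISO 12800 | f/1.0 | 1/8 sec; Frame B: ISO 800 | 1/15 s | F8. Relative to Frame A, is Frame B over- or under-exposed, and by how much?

Aperture: f/1.0 → f/1.4 → f/2 → f/2.8 → f/4 → f/5.6 → f/8 — 6 stops smaller aperture (darker).
Shutter speed: 1/8 → 1/15 — 1 stop faster (darker).
ISO: 12800 → 6400 → 3200 → 1600 → 800 — 4 stops dropped (darker).
Net: −6 −1 −4 = −11 stops.

11 stops darker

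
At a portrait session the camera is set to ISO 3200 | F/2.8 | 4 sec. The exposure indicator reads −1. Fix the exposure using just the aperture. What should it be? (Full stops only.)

f/2

Underexposed by 1 stop → need 1 stop brighter.
Aperture: f/2.8 → f/2.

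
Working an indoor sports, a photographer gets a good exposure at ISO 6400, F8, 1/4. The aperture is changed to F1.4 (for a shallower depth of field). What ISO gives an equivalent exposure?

Aperture: f/8 → f/5.6 → f/4 → f/2.8 → f/2 → f/1.4 — 5 stops opened up (brighter).
Need 5 stops darker from the ISO: 6400 → 3200 → 1600 → 800 → 400 → 200.

ISO 200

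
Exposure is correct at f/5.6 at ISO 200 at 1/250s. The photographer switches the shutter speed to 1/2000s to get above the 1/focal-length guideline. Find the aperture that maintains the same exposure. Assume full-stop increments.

Shutter speed: 1/250 → 1/500 → 1/1000 → 1/2000 — 3 stops faster (darker).
Need 3 stops brighter from the aperture: f/5.6 → f/4 → f/2.8 → f/2.

f/2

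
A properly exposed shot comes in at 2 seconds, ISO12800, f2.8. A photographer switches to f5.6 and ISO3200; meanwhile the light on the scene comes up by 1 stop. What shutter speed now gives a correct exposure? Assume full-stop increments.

Scene light: 1 stop brighter.
Aperture: f/2.8 → f/4 → f/5.6 — 2 stops stopped down (darker).
ISO: 12800 → 6400 → 3200 — 2 stops dropped (darker).
Net so far: 3 stops darker. Shutter speed: 2 → 4 → 8 → 15.

15 s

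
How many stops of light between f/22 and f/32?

f/22 → f/32 — count the steps: 1 stop.

1 stop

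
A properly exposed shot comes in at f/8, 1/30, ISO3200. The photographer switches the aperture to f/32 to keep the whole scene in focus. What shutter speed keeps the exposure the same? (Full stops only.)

Aperture: f/8 → f/11 → f/16 → f/22 → f/32 — 4 stops narrower (darker).
Need 4 stops brighter from the shutter speed: 1/30 → 1/15 → 1/8 → 1/4 → 1/2.

1/2s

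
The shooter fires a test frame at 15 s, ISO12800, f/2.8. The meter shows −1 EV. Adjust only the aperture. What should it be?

f/2

Underexposed by 1 stop → need 1 stop brighter.
Aperture: f/2.8 → f/2.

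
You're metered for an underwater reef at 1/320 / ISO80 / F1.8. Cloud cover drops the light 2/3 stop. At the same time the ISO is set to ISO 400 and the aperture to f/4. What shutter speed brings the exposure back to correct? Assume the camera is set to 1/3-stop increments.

1/200s

Scene light: 2/3 stop darker.
ISO: 80 → 100 → 125 → 160 → 200 → 250 → 320 → 400 — 2 1/3 stops higher (brighter).
Aperture: f/1.8 → f/2 → f/2.2 → f/2.5 → f/2.8 → f/3.2 → f/3.5 → f/4 — 2 1/3 stops stopped down (darker).
Net so far: 2/3 stop darker. Shutter speed: 1/320 → 1/250 → 1/200.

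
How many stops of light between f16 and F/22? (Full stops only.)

f/16 → f/22 — count the steps: 1 stop.

1 stop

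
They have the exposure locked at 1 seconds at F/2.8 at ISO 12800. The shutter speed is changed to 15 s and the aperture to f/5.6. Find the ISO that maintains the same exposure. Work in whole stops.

Shutter speed: 1 → 2 → 4 → 8 → 15 — 4 stops longer (brighter).
Aperture: f/2.8 → f/4 → f/5.6 — 2 stops stopped down (darker).
Net change so far: 2 stops brighter. Offset with the ISO: 12800 → 6400 → 3200.

ISO 3200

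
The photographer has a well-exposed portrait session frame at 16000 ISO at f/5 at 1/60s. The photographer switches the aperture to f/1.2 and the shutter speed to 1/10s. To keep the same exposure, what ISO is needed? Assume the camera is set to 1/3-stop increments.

ISO 160

Aperture: f/5 → f/4.5 → f/4 → f/3.5 → f/3.2 → f/2.8 → f/2.5 → f/2.2 → f/2 → f/1.8 → f/1.6 → f/1.4 → f/1.2 — 4 stops opened up (brighter).
Shutter speed: 1/60 → 1/50 → 1/40 → 1/30 → 1/25 → 1/20 → 1/15 → 1/13 → 1/10 — 2 2/3 stops slower (brighter).
Net change so far: 6 2/3 stops brighter. Offset with the ISO: 16000 → 12800 → 10000 → 8000 → 6400 → 5000 → 4000 → 3200 → 2500 → 2000 → 1600 → 1250 → 1000 → 800 → 640 → 500 → 400 → 320 → 250 → 200 → 160.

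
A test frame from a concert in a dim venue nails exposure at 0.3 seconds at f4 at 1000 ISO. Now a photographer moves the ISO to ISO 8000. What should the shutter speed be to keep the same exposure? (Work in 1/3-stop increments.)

ISO: 1000 → 1250 → 1600 → 2000 → 2500 → 3200 → 4000 → 5000 → 6400 → 8000 — 3 stops higher (brighter).
Need 3 stops darker from the shutter speed: 0.3 → 1/4 → 1/5 → 1/6 → 1/8 → 1/10 → 1/13 → 1/15 → 1/20 → 1/25.

1/25s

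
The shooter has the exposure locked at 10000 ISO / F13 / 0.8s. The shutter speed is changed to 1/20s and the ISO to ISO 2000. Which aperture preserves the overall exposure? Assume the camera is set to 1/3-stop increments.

f/1.4

Shutter speed: 0.8 → 0.6 → 0.5 → 0.4 → 0.3 → 1/4 → 1/5 → 1/6 → 1/8 → 1/10 → 1/13 → 1/15 → 1/20 — 4 stops faster (darker).
ISO: 10000 → 8000 → 6400 → 5000 → 4000 → 3200 → 2500 → 2000 — 2 1/3 stops lower (darker).
Net change so far: 6 1/3 stops darker. Offset with the aperture: f/13 → f/11 → f/10 → f/9 → f/8 → f/7.1 → f/6.3 → f/5.6 → f/5 → f/4.5 → f/4 → f/3.5 → f/3.2 → f/2.8 → f/2.5 → f/2.2 → f/2 → f/1.8 → f/1.6 → f/1.4.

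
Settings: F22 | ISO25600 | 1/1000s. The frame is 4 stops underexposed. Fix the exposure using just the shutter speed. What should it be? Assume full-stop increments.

1/60s

Underexposed by 4 stops → need 4 stops brighter.
Shutter speed: 1/1000 → 1/500 → 1/250 → 1/125 → 1/60.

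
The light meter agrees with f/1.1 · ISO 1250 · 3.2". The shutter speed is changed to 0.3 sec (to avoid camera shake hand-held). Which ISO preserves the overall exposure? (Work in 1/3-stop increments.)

Shutter speed: 3.2 → 2.5 → 2 → 1.6 → 1.3 → 1 → 0.8 → 0.6 → 0.5 → 0.4 → 0.3 — 3 1/3 stops faster (darker).
Need 3 1/3 stops brighter from the ISO: 1250 → 1600 → 2000 → 2500 → 3200 → 4000 → 5000 → 6400 → 8000 → 10000 → 12800.

ISO 12800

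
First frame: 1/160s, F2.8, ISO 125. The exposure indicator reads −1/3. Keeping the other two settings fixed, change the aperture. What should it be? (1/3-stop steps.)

f/2.5

Underexposed by 1/3 stop → need 1/3 stop brighter.
Aperture: f/2.8 → f/2.5.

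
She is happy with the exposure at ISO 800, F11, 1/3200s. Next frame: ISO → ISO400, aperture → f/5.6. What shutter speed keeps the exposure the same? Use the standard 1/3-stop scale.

1/6400s

ISO: 800 → 640 → 500 → 400 — 1 stop lower (darker).
Aperture: f/11 → f/10 → f/9 → f/8 → f/7.1 → f/6.3 → f/5.6 — 2 stops larger aperture (brighter).
Net change so far: 1 stop brighter. Offset with the shutter speed: 1/3200 → 1/4000 → 1/5000 → 1/6400.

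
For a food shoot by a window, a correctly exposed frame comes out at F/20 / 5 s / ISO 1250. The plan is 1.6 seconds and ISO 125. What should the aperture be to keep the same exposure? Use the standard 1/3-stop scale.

f/3.5

Shutter speed: 5 → 4 → 3.2 → 2.5 → 2 → 1.6 — 1 2/3 stops shorter (darker).
ISO: 1250 → 1000 → 800 → 640 → 500 → 400 → 320 → 250 → 200 → 160 → 125 — 3 1/3 stops lower (darker).
Net change so far: 5 stops darker. Offset with the aperture: f/20 → f/18 → f/16 → f/14 → f/13 → f/11 → f/10 → f/9 → f/8 → f/7.1 → f/6.3 → f/5.6 → f/5 → f/4.5 → f/4 → f/3.5.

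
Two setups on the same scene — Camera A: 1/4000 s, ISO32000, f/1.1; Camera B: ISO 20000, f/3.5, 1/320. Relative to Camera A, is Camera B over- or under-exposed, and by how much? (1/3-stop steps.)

1/3 stop darker

Aperture: f/1.1 → f/1.2 → f/1.4 → f/1.6 → f/1.8 → f/2 → f/2.2 → f/2.5 → f/2.8 → f/3.2 → f/3.5 — 3 1/3 stops narrower (darker).
Shutter speed: 1/4000 → 1/3200 → 1/2500 → 1/2000 → 1/1600 → 1/1250 → 1/1000 → 1/800 → 1/640 → 1/500 → 1/400 → 1/320 — 3 2/3 stops longer (brighter).
ISO: 32000 → 25600 → 20000 — 2/3 stop dropped (darker).
Net: −3 1/3 +3 2/3 −2/3 = −1/3 stops.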